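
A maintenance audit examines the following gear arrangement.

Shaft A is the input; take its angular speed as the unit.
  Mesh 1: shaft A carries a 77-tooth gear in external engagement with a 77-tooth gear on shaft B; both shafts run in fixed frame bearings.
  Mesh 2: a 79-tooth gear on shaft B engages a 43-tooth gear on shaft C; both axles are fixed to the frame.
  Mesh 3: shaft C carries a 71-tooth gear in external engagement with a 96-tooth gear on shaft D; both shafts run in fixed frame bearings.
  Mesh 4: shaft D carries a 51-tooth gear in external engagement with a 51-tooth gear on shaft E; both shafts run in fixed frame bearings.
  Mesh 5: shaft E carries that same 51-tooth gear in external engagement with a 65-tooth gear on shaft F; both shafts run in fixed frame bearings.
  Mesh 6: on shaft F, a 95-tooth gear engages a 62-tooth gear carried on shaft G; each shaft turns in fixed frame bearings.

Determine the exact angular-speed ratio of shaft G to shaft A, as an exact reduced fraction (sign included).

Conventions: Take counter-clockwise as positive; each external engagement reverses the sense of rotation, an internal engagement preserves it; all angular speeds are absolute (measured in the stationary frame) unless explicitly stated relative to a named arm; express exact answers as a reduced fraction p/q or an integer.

class = fixed-axis compound train [6 meshes; 6 ratios multiply, 6 sense flips]
mesh 1 [77T→77T]: running ratio 1, sense −
mesh 2 [79T→43T]: running ratio 79/43, sense +
mesh 3 [71T→96T]: running ratio 5609/4128, sense −
mesh 4 [51T→51T]: running ratio 5609/4128, sense +
mesh 5 [51T→65T]: running ratio 95353/89440, sense −
mesh 6 [95T→62T]: running ratio 1811707/1109056, sense +
ω_out/ω_in = 1811707/1109056

1811707/1109056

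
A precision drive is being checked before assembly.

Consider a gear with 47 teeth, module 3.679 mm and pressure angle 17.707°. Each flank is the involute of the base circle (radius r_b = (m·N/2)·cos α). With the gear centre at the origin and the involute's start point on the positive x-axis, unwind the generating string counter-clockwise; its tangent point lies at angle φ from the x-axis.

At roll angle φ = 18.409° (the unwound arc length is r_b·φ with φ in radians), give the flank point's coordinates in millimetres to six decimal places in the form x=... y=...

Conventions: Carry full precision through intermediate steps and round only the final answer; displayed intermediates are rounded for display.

class = single-mesh tooth geometry [base-circle involute, m = 3.679, 47T]
pitch radius r_p = m·N/2 = 3.679·47/2 = 86.456500
base radius r_b = r_p·cos α = 86.456500·cos 17.707° = 82.360565
roll angle φ = 18.409° = 0.32129766 rad
x = r_b·(cos φ + φ·sin φ) = 86.502610
y = r_b·(sin φ − φ·cos φ) = 0.901220

x=86.502610 y=0.901220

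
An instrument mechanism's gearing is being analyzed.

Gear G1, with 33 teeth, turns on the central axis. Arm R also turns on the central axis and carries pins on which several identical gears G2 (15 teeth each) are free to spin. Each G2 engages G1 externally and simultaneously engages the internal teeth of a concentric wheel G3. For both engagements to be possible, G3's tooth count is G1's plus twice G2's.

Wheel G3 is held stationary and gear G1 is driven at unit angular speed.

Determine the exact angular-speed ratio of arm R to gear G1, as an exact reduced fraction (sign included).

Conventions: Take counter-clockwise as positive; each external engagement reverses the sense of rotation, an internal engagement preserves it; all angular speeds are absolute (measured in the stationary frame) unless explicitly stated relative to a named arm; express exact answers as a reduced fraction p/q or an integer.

11/32

class = planetary set [G3 = 33+2·15 = 63; Willis about the carrier]
ring teeth: 33 + 2·15 = 63
33(ω_sun−ω_arm) = −63(ω_ring−ω_arm),  ω_ring = 0, ω_sun = 1
33(1−ω_arm) = −63(0−ω_arm)  ⇒  96·ω_arm = 33  ⇒  ω_arm = 11/32
ω_out/ω_in = 11/32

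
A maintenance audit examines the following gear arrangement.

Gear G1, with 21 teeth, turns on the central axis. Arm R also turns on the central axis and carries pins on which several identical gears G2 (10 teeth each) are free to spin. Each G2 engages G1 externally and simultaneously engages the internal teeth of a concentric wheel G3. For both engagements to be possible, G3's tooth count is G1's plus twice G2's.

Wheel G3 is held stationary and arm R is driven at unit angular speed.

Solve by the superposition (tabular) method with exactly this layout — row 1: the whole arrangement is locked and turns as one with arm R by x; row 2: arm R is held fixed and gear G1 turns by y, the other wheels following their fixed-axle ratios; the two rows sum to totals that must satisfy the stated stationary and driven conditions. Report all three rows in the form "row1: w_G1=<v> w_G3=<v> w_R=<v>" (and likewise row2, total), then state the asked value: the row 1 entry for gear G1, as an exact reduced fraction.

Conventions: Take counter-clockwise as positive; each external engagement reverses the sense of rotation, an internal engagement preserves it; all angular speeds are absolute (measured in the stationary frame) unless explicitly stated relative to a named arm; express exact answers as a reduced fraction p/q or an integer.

planetary set (21T centre, 10T on arm, 41T internal) — Willis relation
row 1 (train locked, turned with arm): all members turn x
superposition row 2 [arm held]: sun y, ring −(21/41)·y, arm 0
boundary: total ω_ring = x − (21/41)·y = 0 and total ω_arm = x = 1  ⇒  y = 41/21, x = 1
row 2 ring = −(21/41)·41/21 = -1
totals (row 1 + row 2): sun 1 + 41/21 = 62/21, ring 1 + (-1) = 0, arm 1 + 0 = 1
asked cell (row1, sun) = 1

row1: w_G1=1 w_G3=1 w_R=1
row2: w_G1=41/21 w_G3=-1 w_R=0
total: w_G1=62/21 w_G3=0 w_R=1
asked value: 1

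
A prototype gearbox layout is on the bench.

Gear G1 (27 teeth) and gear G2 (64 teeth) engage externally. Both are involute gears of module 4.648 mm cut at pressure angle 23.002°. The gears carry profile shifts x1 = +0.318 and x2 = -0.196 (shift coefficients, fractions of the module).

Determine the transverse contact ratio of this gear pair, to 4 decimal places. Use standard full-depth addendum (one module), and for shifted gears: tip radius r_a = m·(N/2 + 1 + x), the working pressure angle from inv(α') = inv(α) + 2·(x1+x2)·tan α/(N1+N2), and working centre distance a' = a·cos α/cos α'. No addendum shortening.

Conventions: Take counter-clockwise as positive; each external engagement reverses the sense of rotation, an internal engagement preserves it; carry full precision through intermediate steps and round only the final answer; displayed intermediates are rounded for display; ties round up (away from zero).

1.5293

topology: single-mesh involute geometry — m = 4.648, 27T/64T pair
base radii: r_b1 = 57.758983, r_b2 = 136.910181
tip radii: r_a1 = 68.874064, r_a2 = 152.472992
inv(α') = inv(23.002°) + 2·(+0.318-0.196)·tan α/(27+64) = 0.02419364  ⇒  α' = 23.35770°
a' = a·cos α / cos α' = 211.4840·cos 23.002°/cos 23.35770° = 212.046930
action lengths: √(r_a1²−r_b1²) = 37.517151, √(r_a2²−r_b2²) = 67.108983
base pitch p_b = π·m·cos α = 13.441126
CR = (37.517151 + 67.108983 − 212.046930·sin 23.35770°)/13.441126 = 1.529323
contact ratio ≈ 1.5293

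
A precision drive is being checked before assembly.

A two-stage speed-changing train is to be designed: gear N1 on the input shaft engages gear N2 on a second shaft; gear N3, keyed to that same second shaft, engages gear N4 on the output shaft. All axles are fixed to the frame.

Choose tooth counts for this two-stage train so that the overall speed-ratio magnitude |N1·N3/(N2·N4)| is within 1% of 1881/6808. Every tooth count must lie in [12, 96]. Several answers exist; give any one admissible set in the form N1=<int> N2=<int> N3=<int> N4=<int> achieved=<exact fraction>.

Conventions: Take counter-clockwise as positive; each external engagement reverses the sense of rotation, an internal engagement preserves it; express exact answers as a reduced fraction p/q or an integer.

N1=33 N2=74 N3=57 N4=92 achieved=1881/6808

design class (target 1881/6808): fixed-axis compound train
target = 1881/6808 in lowest terms: an exact hit needs N1·N3 = k·1881 and N2·N4 = k·6808 for one integer k, every count in [12, 96]; additionally prefer no 1:1 stage (N1 ≠ N2, N3 ≠ N4)
k = 1: N1·N3 = 1881 = 33·57, N2·N4 = 6808 = 74·92
achieved = 33·57/(74·92) = 1881/6808; |achieved − target| = 0 ≤ 1881/680800 ✓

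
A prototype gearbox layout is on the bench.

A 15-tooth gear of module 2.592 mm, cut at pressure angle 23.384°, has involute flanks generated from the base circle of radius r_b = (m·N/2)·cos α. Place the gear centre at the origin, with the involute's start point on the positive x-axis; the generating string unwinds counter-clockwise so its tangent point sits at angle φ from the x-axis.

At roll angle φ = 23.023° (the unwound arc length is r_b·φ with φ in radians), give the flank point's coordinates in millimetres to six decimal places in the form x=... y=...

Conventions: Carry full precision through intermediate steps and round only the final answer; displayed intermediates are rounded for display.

topology: single-mesh involute geometry — m = 2.592, N = 15
pitch radius r_p = m·N/2 = 2.592·15/2 = 19.440000
base radius r_b = r_p·cos α = 19.440000·cos 23.384° = 17.843305
roll angle φ = 23.023° = 0.40182715 rad
x = r_b·(cos φ + φ·sin φ) = 19.226211
y = r_b·(sin φ − φ·cos φ) = 0.379702

x=19.226211 y=0.379702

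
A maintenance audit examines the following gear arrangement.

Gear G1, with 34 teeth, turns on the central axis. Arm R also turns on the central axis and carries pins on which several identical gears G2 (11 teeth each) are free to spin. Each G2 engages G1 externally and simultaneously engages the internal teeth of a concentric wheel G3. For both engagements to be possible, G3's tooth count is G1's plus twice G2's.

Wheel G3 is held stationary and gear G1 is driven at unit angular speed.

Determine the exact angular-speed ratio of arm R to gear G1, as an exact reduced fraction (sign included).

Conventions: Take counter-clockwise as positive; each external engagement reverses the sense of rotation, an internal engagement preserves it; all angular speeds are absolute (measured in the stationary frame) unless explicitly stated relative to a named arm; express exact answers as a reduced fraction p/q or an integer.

recognized (axles ride arm R): planetary set, 34/11/56 teeth
ring teeth: 34 + 2·11 = 56
34(ω_sun−ω_arm) = −56(ω_ring−ω_arm),  ω_ring = 0, ω_sun = 1
34(1−ω_arm) = −56(0−ω_arm)  ⇒  90·ω_arm = 34  ⇒  ω_arm = 17/45
ω_out/ω_in = 17/45

17/45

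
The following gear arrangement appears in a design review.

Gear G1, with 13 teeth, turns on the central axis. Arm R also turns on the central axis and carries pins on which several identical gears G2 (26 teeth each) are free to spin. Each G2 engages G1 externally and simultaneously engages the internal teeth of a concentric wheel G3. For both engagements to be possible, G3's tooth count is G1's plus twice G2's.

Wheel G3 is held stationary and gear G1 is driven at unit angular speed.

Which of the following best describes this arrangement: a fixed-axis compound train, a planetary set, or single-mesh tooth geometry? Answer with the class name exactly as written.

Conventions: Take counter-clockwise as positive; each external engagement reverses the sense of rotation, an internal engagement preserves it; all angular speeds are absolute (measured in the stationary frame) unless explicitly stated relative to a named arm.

planetary set

topology: planetary set — G1 13T / G2 26T / G3 65T, arm = carrier (Willis)
classification: planetary set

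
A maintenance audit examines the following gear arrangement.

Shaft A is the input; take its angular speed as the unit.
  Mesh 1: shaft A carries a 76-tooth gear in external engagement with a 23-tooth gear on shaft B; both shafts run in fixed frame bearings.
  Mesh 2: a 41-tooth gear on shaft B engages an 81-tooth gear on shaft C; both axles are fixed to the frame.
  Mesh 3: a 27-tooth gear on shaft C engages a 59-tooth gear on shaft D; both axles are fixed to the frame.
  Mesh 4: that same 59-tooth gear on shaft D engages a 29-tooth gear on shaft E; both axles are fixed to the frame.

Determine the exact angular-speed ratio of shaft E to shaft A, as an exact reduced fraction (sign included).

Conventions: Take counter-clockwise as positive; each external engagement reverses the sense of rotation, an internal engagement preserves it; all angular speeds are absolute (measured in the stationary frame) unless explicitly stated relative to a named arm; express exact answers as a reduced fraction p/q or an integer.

class = fixed-axis compound train [4 meshes; 4 ratios multiply, 4 sense flips]
mesh 1 [76T→23T]: running ratio 76/23, sense −
mesh 2 [41T→81T]: running ratio 3116/1863, sense +
mesh 3 [27T→59T]: running ratio 3116/4071, sense −
mesh 4 [59T→29T]: running ratio 3116/2001, sense +
ω_out/ω_in = 3116/2001

3116/2001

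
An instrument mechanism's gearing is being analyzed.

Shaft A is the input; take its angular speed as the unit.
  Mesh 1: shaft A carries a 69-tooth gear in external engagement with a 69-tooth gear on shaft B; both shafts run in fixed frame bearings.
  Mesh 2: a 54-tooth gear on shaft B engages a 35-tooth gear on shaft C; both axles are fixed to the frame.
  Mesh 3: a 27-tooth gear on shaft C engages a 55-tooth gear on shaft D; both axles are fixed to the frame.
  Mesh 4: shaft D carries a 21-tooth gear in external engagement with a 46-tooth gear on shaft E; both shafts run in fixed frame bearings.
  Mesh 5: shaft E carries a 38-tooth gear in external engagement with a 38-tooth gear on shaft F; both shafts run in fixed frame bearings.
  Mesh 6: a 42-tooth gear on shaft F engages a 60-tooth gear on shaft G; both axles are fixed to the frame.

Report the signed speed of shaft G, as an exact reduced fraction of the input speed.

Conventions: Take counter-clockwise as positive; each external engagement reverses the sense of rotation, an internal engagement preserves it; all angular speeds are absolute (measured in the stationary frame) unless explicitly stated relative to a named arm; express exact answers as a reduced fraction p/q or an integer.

6-mesh fixed-axis compound train (all bearings frame-fixed)
mesh 1 [69T→69T]: |ω|/ω_in = 1×69/69 = 1, sense flips to −
mesh 2 [54T→35T]: |ω|/ω_in = 1×54/35 = 54/35, sense flips to +
mesh 3 [27T→55T]: |ω|/ω_in = (54/35)×27/55 = 1458/1925, sense flips to −
mesh 4 [21T→46T]: |ω|/ω_in = (1458/1925)×21/46 = 2187/6325, sense flips to +
mesh 5 [38T→38T]: |ω|/ω_in = (2187/6325)×38/38 = 2187/6325, sense flips to −
mesh 6 [42T→60T]: |ω|/ω_in = (2187/6325)×42/60 = 15309/63250, sense flips to +
signed output speed (× input speed) = 15309/63250

15309/63250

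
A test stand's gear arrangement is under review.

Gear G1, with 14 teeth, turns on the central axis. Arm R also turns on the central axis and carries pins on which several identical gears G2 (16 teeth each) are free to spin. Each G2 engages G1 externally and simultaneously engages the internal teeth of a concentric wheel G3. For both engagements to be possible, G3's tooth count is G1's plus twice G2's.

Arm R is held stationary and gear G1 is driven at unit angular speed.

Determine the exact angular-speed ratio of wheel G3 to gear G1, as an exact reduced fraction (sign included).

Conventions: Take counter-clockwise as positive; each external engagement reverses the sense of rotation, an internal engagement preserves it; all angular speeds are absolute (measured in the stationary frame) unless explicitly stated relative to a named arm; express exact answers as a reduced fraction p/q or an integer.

class = planetary set [G3 = 14+2·16 = 46; Willis about the carrier]
ring teeth: 14 + 2·16 = 46
14(ω_sun−ω_arm) = −46(ω_ring−ω_arm),  ω_arm = 0, ω_sun = 1
ω_ring = 0 − (14/46)(1−0) = -7/23
ω_out/ω_in = -7/23

-7/23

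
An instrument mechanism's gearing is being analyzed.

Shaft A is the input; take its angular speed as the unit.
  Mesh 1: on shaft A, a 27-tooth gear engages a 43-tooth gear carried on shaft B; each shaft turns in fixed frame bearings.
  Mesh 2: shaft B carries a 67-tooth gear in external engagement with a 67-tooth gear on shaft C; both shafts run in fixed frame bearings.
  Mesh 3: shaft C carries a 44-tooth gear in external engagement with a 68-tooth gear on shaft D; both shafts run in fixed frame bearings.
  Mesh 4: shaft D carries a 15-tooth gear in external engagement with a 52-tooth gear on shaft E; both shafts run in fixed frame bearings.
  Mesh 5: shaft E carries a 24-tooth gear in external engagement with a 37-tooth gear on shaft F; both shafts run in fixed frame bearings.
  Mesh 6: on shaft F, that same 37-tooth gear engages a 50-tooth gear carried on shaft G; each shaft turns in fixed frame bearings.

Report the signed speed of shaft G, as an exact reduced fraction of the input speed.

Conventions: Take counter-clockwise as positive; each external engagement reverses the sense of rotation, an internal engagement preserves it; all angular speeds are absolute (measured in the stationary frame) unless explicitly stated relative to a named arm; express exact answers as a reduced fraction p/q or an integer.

6-mesh fixed-axis compound train (all bearings frame-fixed)
mesh 1 [27T→43T]: |ω|/ω_in = 1×27/43 = 27/43, sense flips to −
mesh 2 [67T→67T]: |ω|/ω_in = (27/43)×67/67 = 27/43, sense flips to +
mesh 3 [44T→68T]: |ω|/ω_in = (27/43)×44/68 = 297/731, sense flips to −
mesh 4 [15T→52T]: |ω|/ω_in = (297/731)×15/52 = 4455/38012, sense flips to +
mesh 5 [24T→37T]: |ω|/ω_in = (4455/38012)×24/37 = 26730/351611, sense flips to −
mesh 6 [37T→50T]: |ω|/ω_in = (26730/351611)×37/50 = 2673/47515, sense flips to +
signed output speed (× input speed) = 2673/47515

2673/47515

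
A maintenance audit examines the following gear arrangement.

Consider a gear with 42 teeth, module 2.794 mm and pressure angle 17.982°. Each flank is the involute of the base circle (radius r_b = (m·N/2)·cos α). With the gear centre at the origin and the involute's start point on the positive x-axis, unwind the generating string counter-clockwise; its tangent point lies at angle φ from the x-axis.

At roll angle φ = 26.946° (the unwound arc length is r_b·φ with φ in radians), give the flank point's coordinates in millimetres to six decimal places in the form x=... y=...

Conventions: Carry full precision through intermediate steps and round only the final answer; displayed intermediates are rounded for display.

x=61.642657 y=1.892578

single-mesh involute tooth geometry (42T wheel at module 2.794)
pitch radius r_p = m·N/2 = 2.794·42/2 = 58.674000
base radius r_b = r_p·cos α = 58.674000·cos 17.982° = 55.807983
roll angle φ = 26.946° = 0.47029642 rad
x = r_b·(cos φ + φ·sin φ) = 61.642657
y = r_b·(sin φ − φ·cos φ) = 1.892578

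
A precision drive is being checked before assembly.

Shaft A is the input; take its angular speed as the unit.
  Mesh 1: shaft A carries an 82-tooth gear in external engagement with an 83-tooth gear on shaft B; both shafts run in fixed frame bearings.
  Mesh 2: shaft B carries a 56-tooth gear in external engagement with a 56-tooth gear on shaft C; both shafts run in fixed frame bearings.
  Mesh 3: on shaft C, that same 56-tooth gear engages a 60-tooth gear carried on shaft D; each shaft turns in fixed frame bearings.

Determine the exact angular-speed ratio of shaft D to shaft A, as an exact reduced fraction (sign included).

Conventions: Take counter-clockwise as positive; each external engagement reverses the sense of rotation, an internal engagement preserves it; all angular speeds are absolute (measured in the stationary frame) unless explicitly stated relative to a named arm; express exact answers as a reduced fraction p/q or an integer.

class = fixed-axis compound train [3 meshes; 3 ratios multiply, 3 sense flips]
mesh 1 [82T→83T]: running ratio 82/83, sense −
mesh 2 [56T→56T]: running ratio 82/83, sense +
mesh 3 [56T→60T]: running ratio 1148/1245, sense −
ω_out/ω_in = -1148/1245

-1148/1245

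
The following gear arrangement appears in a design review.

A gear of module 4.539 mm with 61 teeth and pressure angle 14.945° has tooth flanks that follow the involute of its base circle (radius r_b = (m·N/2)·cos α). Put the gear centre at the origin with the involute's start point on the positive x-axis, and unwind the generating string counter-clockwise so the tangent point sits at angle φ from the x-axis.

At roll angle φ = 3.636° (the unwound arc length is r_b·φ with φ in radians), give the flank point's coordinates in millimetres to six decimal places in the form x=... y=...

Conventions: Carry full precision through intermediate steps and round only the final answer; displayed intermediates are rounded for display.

single-mesh involute tooth geometry (61T wheel at module 4.539)
pitch radius r_p = m·N/2 = 4.539·61/2 = 138.439500
base radius r_b = r_p·cos α = 138.439500·cos 14.945° = 133.756622
roll angle φ = 3.636° = 0.06346017 rad
x = r_b·(cos φ + φ·sin φ) = 134.025683
y = r_b·(sin φ − φ·cos φ) = 0.011390

x=134.025683 y=0.011390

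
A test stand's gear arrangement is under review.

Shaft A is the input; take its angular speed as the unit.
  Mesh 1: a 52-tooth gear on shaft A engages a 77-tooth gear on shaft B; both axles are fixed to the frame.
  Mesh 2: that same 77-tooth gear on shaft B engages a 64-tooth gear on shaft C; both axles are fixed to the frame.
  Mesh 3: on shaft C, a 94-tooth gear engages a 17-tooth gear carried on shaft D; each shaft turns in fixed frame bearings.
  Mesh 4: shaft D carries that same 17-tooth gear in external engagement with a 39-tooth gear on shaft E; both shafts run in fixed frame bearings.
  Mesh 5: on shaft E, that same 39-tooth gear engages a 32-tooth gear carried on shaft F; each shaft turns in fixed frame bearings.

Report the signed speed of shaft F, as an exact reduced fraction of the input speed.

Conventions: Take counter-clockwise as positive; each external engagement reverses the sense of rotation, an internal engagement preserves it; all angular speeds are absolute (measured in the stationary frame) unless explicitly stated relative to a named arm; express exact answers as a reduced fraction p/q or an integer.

5-mesh fixed-axis compound train (all bearings frame-fixed)
mesh 1 [52T→77T]: |ω|/ω_in = 1×52/77 = 52/77, sense flips to −
mesh 2 [77T→64T]: |ω|/ω_in = (52/77)×77/64 = 13/16, sense flips to +
mesh 3 [94T→17T]: |ω|/ω_in = (13/16)×94/17 = 611/136, sense flips to −
mesh 4 [17T→39T]: |ω|/ω_in = (611/136)×17/39 = 47/24, sense flips to +
mesh 5 [39T→32T]: |ω|/ω_in = (47/24)×39/32 = 611/256, sense flips to −
signed output speed (× input speed) = -611/256

-611/256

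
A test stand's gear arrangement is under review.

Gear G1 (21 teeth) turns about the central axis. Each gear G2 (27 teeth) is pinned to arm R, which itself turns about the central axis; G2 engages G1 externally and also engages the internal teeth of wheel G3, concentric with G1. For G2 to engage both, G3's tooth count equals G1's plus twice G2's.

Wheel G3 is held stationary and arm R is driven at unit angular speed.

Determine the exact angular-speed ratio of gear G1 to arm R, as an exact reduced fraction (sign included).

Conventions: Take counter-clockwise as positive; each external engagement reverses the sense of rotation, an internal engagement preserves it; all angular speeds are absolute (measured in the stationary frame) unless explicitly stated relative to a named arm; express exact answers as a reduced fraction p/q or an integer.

planetary set (21T centre, 27T on arm, 75T internal) — Willis relation
ring teeth: 21 + 2·27 = 75
21(ω_sun−ω_arm) = −75(ω_ring−ω_arm),  ω_ring = 0, ω_arm = 1
ω_sun = 1 − (75/21)(0−1) = 32/7
ω_out/ω_in = 32/7

32/7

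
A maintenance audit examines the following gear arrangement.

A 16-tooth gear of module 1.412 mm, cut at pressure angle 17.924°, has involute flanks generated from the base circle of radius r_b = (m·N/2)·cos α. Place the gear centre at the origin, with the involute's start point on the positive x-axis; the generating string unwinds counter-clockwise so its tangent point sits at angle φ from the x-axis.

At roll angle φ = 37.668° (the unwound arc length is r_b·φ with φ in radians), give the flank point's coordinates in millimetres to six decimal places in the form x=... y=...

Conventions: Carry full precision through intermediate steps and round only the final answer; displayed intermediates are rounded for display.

x=12.825414 y=0.974671

single-mesh involute tooth geometry (16T wheel at module 1.412)
pitch radius r_p = m·N/2 = 1.412·16/2 = 11.296000
base radius r_b = r_p·cos α = 11.296000·cos 17.924° = 10.747755
roll angle φ = 37.668° = 0.65743062 rad
x = r_b·(cos φ + φ·sin φ) = 12.825414
y = r_b·(sin φ − φ·cos φ) = 0.974671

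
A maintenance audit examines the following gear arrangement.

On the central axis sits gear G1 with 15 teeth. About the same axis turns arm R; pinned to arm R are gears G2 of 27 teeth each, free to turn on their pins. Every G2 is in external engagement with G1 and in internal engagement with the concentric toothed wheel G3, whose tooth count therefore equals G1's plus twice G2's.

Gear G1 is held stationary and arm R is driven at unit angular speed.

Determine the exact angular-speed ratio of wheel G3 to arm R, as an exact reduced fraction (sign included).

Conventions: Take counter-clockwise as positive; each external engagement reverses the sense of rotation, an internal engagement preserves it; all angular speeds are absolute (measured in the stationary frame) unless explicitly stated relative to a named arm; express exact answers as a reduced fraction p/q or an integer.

28/23

class = planetary set [G3 = 15+2·27 = 69; Willis about the carrier]
ring teeth: 15 + 2·27 = 69
15(ω_sun−ω_arm) = −69(ω_ring−ω_arm),  ω_sun = 0, ω_arm = 1
ω_ring = 1 − (15/69)(0−1) = 28/23
ω_out/ω_in = 28/23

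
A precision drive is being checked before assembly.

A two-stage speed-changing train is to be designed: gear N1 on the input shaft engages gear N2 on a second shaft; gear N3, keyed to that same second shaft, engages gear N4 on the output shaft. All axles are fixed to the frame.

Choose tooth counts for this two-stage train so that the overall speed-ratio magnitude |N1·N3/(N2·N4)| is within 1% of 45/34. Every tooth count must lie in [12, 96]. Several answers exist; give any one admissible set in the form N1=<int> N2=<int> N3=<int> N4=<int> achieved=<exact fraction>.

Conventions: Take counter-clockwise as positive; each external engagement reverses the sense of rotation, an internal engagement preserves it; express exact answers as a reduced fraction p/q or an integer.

topology: fixed-axis compound train — 2 stages, target 45/34
target = 45/34 in lowest terms: an exact hit needs N1·N3 = k·45 and N2·N4 = k·34 for one integer k, every count in [12, 96]; additionally prefer no 1:1 stage (N1 ≠ N2, N3 ≠ N4)
k = 1…5: no 1:1-free in-range split of k·45 and k·34 into factor pairs; take k = 6
k = 6: N1·N3 = 270 = 15·18, N2·N4 = 204 = 12·17
achieved = 15·18/(12·17) = 45/34; |achieved − target| = 0 ≤ 9/680 ✓

N1=15 N2=12 N3=18 N4=17 achieved=45/34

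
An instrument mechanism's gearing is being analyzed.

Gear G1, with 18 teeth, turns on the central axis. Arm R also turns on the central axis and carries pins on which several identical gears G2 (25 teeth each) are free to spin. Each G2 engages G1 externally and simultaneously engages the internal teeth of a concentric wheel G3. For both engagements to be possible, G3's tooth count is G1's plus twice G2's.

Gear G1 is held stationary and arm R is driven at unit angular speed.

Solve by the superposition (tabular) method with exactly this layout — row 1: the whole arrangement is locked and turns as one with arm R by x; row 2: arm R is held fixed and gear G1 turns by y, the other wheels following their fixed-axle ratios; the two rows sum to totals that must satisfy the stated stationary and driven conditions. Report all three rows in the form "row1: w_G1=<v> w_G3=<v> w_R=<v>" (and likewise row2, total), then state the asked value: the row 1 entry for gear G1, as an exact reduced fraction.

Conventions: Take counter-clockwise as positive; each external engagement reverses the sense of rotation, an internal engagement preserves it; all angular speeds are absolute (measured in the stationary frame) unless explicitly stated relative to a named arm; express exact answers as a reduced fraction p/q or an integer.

class = planetary set [G3 = 18+2·25 = 68; Willis about the carrier]
row 1: whole set turns with the arm by x
row 2 — arm fixed, fixed-axis ratios: sun y, ring −(18/68)·y, arm 0
boundary: total ω_sun = x + y = 0 and total ω_arm = x = 1  ⇒  y = -1, x = 1
row 2 ring = −(18/68)·(-1) = 9/34
totals (row 1 + row 2): sun 1 + (-1) = 0, ring 1 + 9/34 = 43/34, arm 1 + 0 = 1
asked cell (row1, sun) = 1

row1: w_G1=1 w_G3=1 w_R=1
row2: w_G1=-1 w_G3=9/34 w_R=0
total: w_G1=0 w_G3=43/34 w_R=1
asked value: 1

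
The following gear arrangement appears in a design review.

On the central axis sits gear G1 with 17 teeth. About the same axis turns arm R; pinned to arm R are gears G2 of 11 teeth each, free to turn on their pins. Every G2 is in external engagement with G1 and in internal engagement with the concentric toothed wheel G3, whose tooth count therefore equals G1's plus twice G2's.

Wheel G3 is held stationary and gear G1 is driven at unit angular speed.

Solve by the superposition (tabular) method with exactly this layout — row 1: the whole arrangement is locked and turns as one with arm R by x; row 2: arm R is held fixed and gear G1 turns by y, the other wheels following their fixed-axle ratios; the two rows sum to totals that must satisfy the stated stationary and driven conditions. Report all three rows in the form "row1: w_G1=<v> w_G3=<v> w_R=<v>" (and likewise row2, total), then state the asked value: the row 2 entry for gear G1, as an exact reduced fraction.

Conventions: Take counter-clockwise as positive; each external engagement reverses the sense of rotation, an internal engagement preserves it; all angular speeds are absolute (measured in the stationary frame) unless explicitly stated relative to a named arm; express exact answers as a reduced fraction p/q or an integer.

planetary set (17T centre, 11T on arm, 39T internal) — Willis relation
superposition row 1 [locked train]: every member turns x
row 2 (arm held, sun turns y): ω_ring = −(17/39)·y, ω_arm = 0
boundary: total ω_ring = x − (17/39)·y = 0 and total ω_sun = x + y = 1  ⇒  y = 39/56, x = 17/56
row 2 ring = −(17/39)·39/56 = -17/56
totals (row 1 + row 2): sun 17/56 + 39/56 = 1, ring 17/56 + (-17/56) = 0, arm 17/56 + 0 = 17/56
asked cell (row2, sun) = 39/56

row1: w_G1=17/56 w_G3=17/56 w_R=17/56
row2: w_G1=39/56 w_G3=-17/56 w_R=0
total: w_G1=1 w_G3=0 w_R=17/56
asked value: 39/56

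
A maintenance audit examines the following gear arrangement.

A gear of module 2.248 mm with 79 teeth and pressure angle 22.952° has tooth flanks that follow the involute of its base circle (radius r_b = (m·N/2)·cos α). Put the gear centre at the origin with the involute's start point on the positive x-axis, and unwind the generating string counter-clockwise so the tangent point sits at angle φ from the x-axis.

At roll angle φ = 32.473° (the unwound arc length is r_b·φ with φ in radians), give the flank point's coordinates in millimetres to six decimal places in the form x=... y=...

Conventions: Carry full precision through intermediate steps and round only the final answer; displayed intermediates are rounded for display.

x=93.862644 y=4.804375

single-mesh involute tooth geometry (79T wheel at module 2.248)
pitch radius r_p = m·N/2 = 2.248·79/2 = 88.796000
base radius r_b = r_p·cos α = 88.796000·cos 22.952° = 81.766187
roll angle φ = 32.473° = 0.56676077 rad
x = r_b·(cos φ + φ·sin φ) = 93.862644
y = r_b·(sin φ − φ·cos φ) = 4.804375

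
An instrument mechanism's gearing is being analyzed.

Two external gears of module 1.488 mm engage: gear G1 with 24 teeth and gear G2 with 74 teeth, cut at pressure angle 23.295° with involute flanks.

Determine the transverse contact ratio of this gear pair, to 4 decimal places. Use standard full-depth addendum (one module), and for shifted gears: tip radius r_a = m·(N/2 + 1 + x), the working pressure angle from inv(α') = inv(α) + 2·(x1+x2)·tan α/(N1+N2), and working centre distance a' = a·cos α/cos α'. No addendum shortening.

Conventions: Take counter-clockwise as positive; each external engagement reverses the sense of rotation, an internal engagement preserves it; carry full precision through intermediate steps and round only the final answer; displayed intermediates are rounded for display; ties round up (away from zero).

1.5660

recognized (one external pair, fixed centres): single-mesh tooth geometry, m = 1.488, N1 = 24, N2 = 74
base radii: r_b1 = 16.400395, r_b2 = 50.567884
tip radii: r_a1 = 19.344000, r_a2 = 56.544000
no profile shift: α' = α, a' = a
action lengths: √(r_a1²−r_b1²) = 10.257553, √(r_a2²−r_b2²) = 25.300455
base pitch p_b = π·m·cos α = 4.293613
CR = (10.257553 + 25.300455 − 72.912000·sin 23.29500°)/4.293613 = 1.566009
contact ratio ≈ 1.5660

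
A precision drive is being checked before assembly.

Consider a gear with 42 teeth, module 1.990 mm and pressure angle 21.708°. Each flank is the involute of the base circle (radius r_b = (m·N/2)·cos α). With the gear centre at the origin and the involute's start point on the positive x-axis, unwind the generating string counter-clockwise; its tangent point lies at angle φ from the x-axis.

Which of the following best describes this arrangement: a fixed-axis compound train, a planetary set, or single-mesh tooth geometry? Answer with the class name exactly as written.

single-mesh tooth geometry

class = single-mesh tooth geometry [base-circle involute, m = 1.990, 42T]
classification: single-mesh tooth geometry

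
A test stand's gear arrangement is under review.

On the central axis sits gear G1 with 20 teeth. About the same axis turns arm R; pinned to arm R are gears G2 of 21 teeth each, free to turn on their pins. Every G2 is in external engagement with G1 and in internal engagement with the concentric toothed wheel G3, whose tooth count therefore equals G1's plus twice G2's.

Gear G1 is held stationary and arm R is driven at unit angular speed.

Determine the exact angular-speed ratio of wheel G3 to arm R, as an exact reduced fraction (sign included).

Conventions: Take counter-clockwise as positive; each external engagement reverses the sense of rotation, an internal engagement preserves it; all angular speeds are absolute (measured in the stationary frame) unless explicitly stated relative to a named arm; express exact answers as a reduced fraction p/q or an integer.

topology: planetary set — G1 20T / G2 21T / G3 62T, arm = carrier (Willis)
ring teeth: 20 + 2·21 = 62
20(ω_sun−ω_arm) = −62(ω_ring−ω_arm),  ω_sun = 0, ω_arm = 1
ω_ring = 1 − (20/62)(0−1) = 41/31
ω_out/ω_in = 41/31

41/31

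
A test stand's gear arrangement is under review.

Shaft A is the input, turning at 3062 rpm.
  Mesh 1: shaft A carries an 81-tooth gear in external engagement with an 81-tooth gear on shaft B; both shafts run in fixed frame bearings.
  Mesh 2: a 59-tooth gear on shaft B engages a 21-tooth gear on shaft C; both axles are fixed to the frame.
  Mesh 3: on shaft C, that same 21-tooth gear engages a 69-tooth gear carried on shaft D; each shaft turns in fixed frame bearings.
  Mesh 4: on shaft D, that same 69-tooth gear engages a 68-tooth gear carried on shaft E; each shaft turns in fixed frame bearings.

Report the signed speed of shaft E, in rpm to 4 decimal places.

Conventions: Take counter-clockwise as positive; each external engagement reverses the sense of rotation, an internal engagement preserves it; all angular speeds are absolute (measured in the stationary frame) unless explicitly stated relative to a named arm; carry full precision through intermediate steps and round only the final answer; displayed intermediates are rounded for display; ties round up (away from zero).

+2656.7353 rpm

class = fixed-axis compound train [4 meshes; 4 ratios multiply, 4 sense flips]
mesh 1 [81T→81T]: ω = 3062.0000×81/81 = 3062.0000 rpm, sense flips to −
mesh 2 [59T→21T]: ω = 3062.0000×59/21 = 8602.7619 rpm, sense flips to +
mesh 3 [21T→69T]: ω = 8602.7619×21/69 = 2618.2319 rpm, sense flips to −
mesh 4 [69T→68T]: ω = 2618.2319×69/68 = 2656.7353 rpm, sense flips to +
signed output speed = +2656.7353 rpm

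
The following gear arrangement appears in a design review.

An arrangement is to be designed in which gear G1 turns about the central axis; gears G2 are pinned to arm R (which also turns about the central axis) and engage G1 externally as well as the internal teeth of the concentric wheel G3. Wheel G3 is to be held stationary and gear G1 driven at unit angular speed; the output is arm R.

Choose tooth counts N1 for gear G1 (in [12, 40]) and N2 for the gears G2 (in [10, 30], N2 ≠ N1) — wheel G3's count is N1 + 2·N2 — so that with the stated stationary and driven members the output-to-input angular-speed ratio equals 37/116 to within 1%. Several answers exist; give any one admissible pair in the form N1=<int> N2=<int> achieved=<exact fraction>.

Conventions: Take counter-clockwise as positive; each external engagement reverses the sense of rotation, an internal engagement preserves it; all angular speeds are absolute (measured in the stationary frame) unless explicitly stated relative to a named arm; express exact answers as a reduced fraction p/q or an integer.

N1=37 N2=21 achieved=37/116

topology: planetary set — design target 37/116, arm = carrier (Willis)
Willis with ω_ring = 0: ω_arm/ω_sun = N1/(N1+N3); set equal to 37/116  ⇒  N3/N1 = 1/(37/116) − 1 = 79/37
N3 = N1 + 2·N2  ⇒  N2/N1 = (N3/N1 − 1)/2 = (79/37 − 1)/2 = 21/37
smallest multiple with N1 ≥ 12 and N2 ≥ 10: k = 1  ⇒  N1 = 1·37 = 37, N2 = 1·21 = 21 (N1 ≤ 40, N2 ≤ 30, N2 ≠ N1 ✓), N3 = 37 + 2·21 = 79
check: N1/(N1+N3) with N1 = 37, N3 = 79 gives 37/116; |achieved − target| = 0 ≤ 37/11600 ✓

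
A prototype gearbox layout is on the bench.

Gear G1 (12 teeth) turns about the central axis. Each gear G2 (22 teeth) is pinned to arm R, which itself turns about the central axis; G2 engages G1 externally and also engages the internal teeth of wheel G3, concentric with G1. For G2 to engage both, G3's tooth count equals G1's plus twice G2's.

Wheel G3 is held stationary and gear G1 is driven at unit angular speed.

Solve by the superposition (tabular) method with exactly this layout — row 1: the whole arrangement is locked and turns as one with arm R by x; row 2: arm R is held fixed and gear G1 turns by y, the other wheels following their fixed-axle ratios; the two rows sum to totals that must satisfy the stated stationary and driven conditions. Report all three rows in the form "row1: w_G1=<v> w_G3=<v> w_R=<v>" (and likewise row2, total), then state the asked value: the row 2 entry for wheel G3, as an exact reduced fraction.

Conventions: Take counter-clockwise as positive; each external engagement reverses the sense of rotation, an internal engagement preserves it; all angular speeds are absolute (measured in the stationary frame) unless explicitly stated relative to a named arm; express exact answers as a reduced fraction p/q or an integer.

row1: w_G1=3/17 w_G3=3/17 w_R=3/17
row2: w_G1=14/17 w_G3=-3/17 w_R=0
total: w_G1=1 w_G3=0 w_R=3/17
asked value: -3/17

class = planetary set [G3 = 12+2·22 = 56; Willis about the carrier]
row 1: whole set turns with the arm by x
superposition row 2 [arm held]: sun y, ring −(12/56)·y, arm 0
boundary: total ω_ring = x − (12/56)·y = 0 and total ω_sun = x + y = 1  ⇒  y = 14/17, x = 3/17
row 2 ring = −(12/56)·14/17 = -3/17
totals (row 1 + row 2): sun 3/17 + 14/17 = 1, ring 3/17 + (-3/17) = 0, arm 3/17 + 0 = 3/17
asked cell (row2, ring) = -3/17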